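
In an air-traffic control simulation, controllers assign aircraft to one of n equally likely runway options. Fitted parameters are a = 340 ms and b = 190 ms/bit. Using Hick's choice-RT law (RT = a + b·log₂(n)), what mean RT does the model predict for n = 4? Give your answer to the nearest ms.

log₂(4) = 2 bits, so RT = 340 + 190 × 2 ≈ 720.000 ms.

720 ms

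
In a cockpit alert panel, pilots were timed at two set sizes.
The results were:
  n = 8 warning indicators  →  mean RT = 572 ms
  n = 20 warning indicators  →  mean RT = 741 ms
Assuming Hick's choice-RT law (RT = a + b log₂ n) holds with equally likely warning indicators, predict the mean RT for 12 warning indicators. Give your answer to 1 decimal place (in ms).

646.8 ms

RT is linear in log₂ n, so two points fix the line:
  b = (741 − 572) / (log₂ 20 − log₂ 8) = 169 / (4.3219 − 3) = 127.844 ms/bit
  a = 572 − 127.844 × 3 = 188.469 ms
Then RT(12) = 188.469 + 127.844 × log₂ 12 = 188.469 + 127.844 × 3.5850 ≈ 646.784 ms.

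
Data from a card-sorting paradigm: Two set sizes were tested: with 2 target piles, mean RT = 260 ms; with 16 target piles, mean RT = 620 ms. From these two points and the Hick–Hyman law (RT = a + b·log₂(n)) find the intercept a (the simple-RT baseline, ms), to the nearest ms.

140 ms

b = (RT₂ − RT₁)/(log₂ n₂ − log₂ n₁) = (620 − 260)/(4 − 1) = 120 ms/bit.
a = RT₁ − b·log₂ n₁ = 260 − 120 × 1 = 140.000 ms.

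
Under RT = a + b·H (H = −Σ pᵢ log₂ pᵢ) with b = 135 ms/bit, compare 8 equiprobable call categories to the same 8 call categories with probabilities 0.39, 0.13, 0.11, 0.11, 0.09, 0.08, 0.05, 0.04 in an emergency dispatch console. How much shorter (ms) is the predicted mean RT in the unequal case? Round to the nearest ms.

The RT saving is b·ΔH. Equiprobable H₀ = log₂(8) = 3.0000 bits; with the given probabilities H = 2.6190 bits.
b·(H₀ − H) = 135 × (3.0000 − 2.6190) = 51.43 ms.

51 ms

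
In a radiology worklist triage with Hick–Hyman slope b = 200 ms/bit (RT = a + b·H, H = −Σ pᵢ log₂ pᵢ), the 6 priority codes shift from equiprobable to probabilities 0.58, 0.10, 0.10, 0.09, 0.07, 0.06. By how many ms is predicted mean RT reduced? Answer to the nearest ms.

128 ms

The RT saving is b·ΔH. Equiprobable H₀ = log₂(6) = 2.5850 bits; with the given probabilities H = 1.9449 bits.
b·(H₀ − H) = 200 × (2.5850 − 1.9449) = 128.01 ms.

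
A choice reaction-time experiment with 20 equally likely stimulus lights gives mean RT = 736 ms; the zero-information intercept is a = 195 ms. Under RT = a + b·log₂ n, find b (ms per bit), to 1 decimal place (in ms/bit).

log₂(20) = 4.3219 bits.
b = (RT − a)/log₂ n = (736 − 195) / 4.3219 = 125.176 ms/bit.

125.2 ms/bit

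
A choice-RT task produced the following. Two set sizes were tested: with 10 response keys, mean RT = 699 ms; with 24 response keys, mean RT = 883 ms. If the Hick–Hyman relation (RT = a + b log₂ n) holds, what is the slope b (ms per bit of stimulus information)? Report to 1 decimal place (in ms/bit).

The slope on a log₂ axis is (883 − 699) / (4.5850 − 3.3219) = 145.681 ms/bit.

145.7 ms/bit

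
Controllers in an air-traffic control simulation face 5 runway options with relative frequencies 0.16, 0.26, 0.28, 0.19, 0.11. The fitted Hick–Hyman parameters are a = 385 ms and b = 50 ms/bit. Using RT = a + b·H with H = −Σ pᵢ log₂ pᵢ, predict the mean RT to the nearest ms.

497 ms

Entropy contributions −pᵢ log₂ pᵢ: 0.4230, 0.5053, 0.5142, 0.4552, 0.3503; sum H = 2.2480 bits.
RT = a + bH = 385 + 50·2.2480 = 497.40 ms.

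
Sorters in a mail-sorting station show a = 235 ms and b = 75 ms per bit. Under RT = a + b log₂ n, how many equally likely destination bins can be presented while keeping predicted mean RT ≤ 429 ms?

6

Set 235 + 75·log₂ n ≤ 429 → log₂ n ≤ (429 − 235)/75 = 2.5867.
So n ≤ 2^2.5867 = 6.007; the largest integer n is 6.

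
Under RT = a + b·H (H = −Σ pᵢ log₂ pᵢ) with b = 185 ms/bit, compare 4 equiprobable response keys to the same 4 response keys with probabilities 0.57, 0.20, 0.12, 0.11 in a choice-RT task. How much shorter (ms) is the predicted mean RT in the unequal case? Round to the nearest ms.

66 ms

Equiprobable entropy H₀ = log₂ 4 = 2.0000 bits.
Skewed entropy H = −Σ pᵢ log₂ pᵢ = 1.6440 bits.
ΔRT = b·(H₀ − H) = 185 × 0.3560 = 65.86 ms.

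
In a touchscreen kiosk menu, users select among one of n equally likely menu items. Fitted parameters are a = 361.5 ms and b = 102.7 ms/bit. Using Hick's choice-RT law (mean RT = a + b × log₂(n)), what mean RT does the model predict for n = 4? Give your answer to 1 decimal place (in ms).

log₂(4) = 2 bits, so RT = 361.5 + 102.7 × 2 ≈ 566.900 ms.

566.9 ms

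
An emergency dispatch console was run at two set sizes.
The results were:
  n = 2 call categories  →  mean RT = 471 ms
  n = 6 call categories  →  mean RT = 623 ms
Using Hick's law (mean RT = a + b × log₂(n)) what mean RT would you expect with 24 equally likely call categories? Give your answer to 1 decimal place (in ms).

814.8 ms

Fit slope and intercept:
  b = (623 − 471) / (log₂ 6 − log₂ 2) = 152 / (2.5850 − 1) = 95.901 ms/bit
  a = 471 − 95.901 × 1 = 375.099 ms
Then RT(24) = 375.099 + 95.901 × log₂ 24 = 375.099 + 95.901 × 4.5850 ≈ 814.803 ms.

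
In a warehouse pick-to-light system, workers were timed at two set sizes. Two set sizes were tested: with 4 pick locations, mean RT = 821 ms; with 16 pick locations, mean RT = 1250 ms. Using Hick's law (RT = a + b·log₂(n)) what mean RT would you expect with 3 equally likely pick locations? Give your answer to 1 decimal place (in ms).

RT is linear in log₂ n, so two points fix the line:
  b = (1250 − 821) / (log₂ 16 − log₂ 4) = 429 / (4 − 2) = 214.500 ms/bit
  a = 821 − 214.500 × 2 = 392.000 ms
Then RT(3) = 392.000 + 214.500 × log₂ 3 = 392.000 + 214.500 × 1.5850 ≈ 731.974 ms.

732.0 ms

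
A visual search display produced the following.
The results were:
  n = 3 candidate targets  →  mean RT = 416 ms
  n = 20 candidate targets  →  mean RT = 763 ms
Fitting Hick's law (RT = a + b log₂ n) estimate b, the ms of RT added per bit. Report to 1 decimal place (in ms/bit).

The slope on a log₂ axis is (763 − 416) / (4.3219 − 1.5850) = 126.783 ms/bit.

126.8 ms/bit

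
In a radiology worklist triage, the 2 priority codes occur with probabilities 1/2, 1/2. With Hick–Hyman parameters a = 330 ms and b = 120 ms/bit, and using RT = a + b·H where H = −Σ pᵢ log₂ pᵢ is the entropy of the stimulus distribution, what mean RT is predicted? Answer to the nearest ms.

Each term −pᵢ log₂ pᵢ: 0.5·1 + 0.5·1; summed, H = 1.000 bits.
Mean RT = a + bH = 330 + 120·1.000 = 450.00 ms.

450 ms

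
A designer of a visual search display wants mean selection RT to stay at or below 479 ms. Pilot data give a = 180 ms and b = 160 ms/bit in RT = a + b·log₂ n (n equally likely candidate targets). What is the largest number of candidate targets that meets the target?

3

Information budget: (479 − 180)/160 = 1.8687 bits, so n ≤ 2^1.8687 = 3.652 → at most 3.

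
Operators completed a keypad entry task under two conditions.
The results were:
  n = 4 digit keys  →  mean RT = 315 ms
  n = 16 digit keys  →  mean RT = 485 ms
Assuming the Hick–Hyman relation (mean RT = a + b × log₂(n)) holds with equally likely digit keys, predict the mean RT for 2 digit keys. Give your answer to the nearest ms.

Solve the two-equation system in a and b:
  b = (485 − 315) / (log₂ 16 − log₂ 4) = 170 / (4 − 2) = 85 ms/bit
  a = 315 − 85 × 2 = 145 ms
Then RT(2) = 145 + 85 × log₂ 2 = 145 + 85 × 1 ≈ 230.000 ms.

230 ms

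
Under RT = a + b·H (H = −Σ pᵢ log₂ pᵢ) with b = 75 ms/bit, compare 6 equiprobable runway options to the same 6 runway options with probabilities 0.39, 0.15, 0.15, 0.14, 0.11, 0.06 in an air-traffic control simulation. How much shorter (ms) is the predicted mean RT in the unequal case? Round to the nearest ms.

Equiprobable entropy H₀ = log₂ 6 = 2.5850 bits.
Skewed entropy H = −Σ pᵢ log₂ pᵢ = 2.3418 bits.
ΔRT = b·(H₀ − H) = 75 × 0.2431 = 18.24 ms.

18 ms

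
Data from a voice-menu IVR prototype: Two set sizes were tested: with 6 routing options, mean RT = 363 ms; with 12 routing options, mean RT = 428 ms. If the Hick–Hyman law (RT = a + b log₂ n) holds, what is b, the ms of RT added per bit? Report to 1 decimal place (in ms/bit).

The slope on a log₂ axis is (428 − 363) / (3.5850 − 2.5850) = 65.000 ms/bit.

65.0 ms/bit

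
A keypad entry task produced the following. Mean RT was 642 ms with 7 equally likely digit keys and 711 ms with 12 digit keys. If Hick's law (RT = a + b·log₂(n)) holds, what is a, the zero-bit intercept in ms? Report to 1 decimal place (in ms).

392.9 ms

Slope: b = (711 − 642) / (log₂ 12 − log₂ 7) = 69/0.7776 = 88.734 ms/bit.
a = RT₁ − b·log₂ n₁ = 642 − 88.734 × 2.8074 = 392.893 ms.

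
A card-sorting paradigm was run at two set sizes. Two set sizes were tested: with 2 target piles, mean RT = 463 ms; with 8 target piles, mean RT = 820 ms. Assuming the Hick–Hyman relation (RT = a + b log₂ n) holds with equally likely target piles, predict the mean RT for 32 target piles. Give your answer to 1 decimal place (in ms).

Fit slope and intercept:
  b = (820 − 463) / (log₂ 8 − log₂ 2) = 357 / (3 − 1) = 178.500 ms/bit
  a = 463 − 178.500 × 1 = 284.500 ms
Then RT(32) = 284.500 + 178.500 × log₂ 32 = 284.500 + 178.500 × 5 ≈ 1177.000 ms.

1177.0 ms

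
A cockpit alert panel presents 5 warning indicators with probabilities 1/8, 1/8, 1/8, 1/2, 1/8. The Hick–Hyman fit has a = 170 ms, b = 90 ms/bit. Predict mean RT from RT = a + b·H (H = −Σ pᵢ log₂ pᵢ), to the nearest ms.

350 ms

H = −Σ pᵢ log₂ pᵢ = 0.125·3 + 0.125·3 + 0.125·3 + 0.5·1 + 0.125·3 = 2.000 bits.
RT = 170 + 90 × 2.000 = 350.00 ms.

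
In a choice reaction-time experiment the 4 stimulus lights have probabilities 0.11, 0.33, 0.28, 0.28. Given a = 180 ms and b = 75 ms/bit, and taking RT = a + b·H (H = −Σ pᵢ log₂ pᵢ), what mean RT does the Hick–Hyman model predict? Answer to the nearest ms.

323 ms

Entropy contributions −pᵢ log₂ pᵢ: 0.3503, 0.5278, 0.5142, 0.5142; sum H = 1.9065 bits.
RT = a + bH = 180 + 75·1.9065 = 322.99 ms.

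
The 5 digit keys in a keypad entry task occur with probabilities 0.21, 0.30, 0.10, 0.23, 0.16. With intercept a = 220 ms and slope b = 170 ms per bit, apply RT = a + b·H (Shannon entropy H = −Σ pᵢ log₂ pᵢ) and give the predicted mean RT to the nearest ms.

Entropy contributions −pᵢ log₂ pᵢ: 0.4728, 0.5211, 0.3322, 0.4877, 0.4230; sum H = 2.2368 bits.
RT = a + bH = 220 + 170·2.2368 = 600.25 ms.

600 ms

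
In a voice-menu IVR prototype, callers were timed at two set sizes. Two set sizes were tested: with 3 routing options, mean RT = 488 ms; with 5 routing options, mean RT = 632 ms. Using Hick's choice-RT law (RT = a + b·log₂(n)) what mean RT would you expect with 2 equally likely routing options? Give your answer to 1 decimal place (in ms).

373.7 ms

RT is linear in log₂ n, so two points fix the line:
  b = (632 − 488) / (log₂ 5 − log₂ 3) = 144 / (2.3219 − 1.5850) = 195.396 ms/bit
  a = 488 − 195.396 × 1.5850 = 178.305 ms
Then RT(2) = 178.305 + 195.396 × log₂ 2 = 178.305 + 195.396 × 1 ≈ 373.701 ms.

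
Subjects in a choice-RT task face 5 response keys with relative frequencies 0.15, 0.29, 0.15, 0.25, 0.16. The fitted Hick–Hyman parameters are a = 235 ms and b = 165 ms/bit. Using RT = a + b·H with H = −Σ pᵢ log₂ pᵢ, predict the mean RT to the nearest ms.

H = 0.15·log₂(1/0.15) + 0.29·log₂(1/0.29) + 0.15·log₂(1/0.15) + 0.25·log₂(1/0.25) + 0.16·log₂(1/0.16) = 2.2620 bits.
RT = 235 + 165 × 2.2620 = 608.23 ms.

608 ms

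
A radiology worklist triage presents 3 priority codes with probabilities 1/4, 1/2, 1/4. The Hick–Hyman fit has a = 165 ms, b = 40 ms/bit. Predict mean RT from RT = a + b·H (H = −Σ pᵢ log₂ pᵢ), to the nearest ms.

H = −Σ pᵢ log₂ pᵢ = 0.25·2 + 0.5·1 + 0.25·2 = 1.500 bits.
RT = 165 + 40 × 1.500 = 225.00 ms.

225 ms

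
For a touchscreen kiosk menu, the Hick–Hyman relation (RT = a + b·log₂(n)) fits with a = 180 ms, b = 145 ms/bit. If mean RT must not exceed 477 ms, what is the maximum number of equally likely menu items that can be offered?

4

145·log₂ n ≤ 477 − 180 = 297, giving log₂ n ≤ 2.0483 and n ≤ 4.136. The largest whole number is 4.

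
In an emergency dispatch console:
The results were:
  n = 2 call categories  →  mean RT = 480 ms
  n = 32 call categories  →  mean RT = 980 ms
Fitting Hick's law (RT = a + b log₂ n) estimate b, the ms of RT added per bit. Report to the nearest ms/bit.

125 ms/bit

The slope on a log₂ axis is (980 − 480) / (5 − 1) = 125 ms/bit.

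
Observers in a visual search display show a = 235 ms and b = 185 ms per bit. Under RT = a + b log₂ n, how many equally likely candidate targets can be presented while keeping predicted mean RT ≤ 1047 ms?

Information budget: (1047 − 235)/185 = 4.3892 bits, so n ≤ 2^4.3892 = 20.955 → at most 20.

20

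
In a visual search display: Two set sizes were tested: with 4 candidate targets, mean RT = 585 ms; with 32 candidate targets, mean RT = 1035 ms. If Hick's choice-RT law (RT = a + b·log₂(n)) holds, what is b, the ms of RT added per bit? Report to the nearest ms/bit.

The slope on a log₂ axis is (1035 − 585) / (5 − 2) = 150 ms/bit.

150 ms/bit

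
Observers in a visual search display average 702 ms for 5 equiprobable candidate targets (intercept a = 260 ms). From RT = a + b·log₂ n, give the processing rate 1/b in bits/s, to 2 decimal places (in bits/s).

5.25 bits/s

Choice component = 702 − 260 = 442 ms over log₂(5) = 2.3219 bits.
b = 442 / 2.3219 = 190.359 ms/bit, so 1/b = 5.253 bits/s.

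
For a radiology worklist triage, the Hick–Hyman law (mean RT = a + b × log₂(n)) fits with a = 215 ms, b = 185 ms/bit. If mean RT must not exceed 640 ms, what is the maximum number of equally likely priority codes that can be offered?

Information budget: (640 − 215)/185 = 2.2973 bits, so n ≤ 2^2.2973 = 4.915 → at most 4.

4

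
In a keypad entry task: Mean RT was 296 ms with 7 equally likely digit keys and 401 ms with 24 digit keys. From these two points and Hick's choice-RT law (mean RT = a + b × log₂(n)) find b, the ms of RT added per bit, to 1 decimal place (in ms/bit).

b = (RT₂ − RT₁)/(log₂ n₂ − log₂ n₁) = (401 − 296)/(4.5850 − 2.8074) = 59.068 ms/bit.

59.1 ms/bit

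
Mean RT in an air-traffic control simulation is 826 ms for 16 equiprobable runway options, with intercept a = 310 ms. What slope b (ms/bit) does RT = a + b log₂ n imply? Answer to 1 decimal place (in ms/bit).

16 alternatives carry log₂ 16 = 4 bits; the choice cost is 826 − 310 = 516 ms, so b = 516/4 = 129.000 ms/bit.

129.0 ms/bit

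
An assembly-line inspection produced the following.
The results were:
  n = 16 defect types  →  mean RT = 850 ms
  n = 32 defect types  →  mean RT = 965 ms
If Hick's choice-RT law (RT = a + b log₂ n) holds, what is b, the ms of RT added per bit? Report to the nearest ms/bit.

115 ms/bit

Slope: b = (965 − 850) / (log₂ 32 − log₂ 16) = 115/1.0000 = 115 ms/bit.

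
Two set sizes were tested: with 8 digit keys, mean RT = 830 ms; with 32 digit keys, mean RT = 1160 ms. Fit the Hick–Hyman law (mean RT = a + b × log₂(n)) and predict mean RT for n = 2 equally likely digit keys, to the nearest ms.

Solve the two-equation system in a and b:
  b = (1160 − 830) / (log₂ 32 − log₂ 8) = 330 / (5 − 3) = 165 ms/bit
  a = 830 − 165 × 3 = 335 ms
Then RT(2) = 335 + 165 × log₂ 2 = 335 + 165 × 1 ≈ 500.000 ms.

500 ms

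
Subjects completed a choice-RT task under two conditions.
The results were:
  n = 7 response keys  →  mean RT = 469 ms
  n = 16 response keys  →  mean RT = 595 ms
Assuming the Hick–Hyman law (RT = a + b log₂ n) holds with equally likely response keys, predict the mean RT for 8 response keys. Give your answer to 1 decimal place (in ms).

RT is linear in log₂ n, so two points fix the line:
  b = (595 − 469) / (log₂ 16 − log₂ 7) = 126 / (4 − 2.8074) = 105.648 ms/bit
  a = 469 − 105.648 × 2.8074 = 172.410 ms
Then RT(8) = 172.410 + 105.648 × log₂ 8 = 172.410 + 105.648 × 3 ≈ 489.352 ms.

489.4 ms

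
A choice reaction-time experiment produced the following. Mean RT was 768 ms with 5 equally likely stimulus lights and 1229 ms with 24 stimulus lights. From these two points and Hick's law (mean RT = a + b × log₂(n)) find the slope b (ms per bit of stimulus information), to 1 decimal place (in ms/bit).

b = (RT₂ − RT₁)/(log₂ n₂ − log₂ n₁) = (1229 − 768)/(4.5850 − 2.3219) = 203.709 ms/bit.

203.7 ms/bit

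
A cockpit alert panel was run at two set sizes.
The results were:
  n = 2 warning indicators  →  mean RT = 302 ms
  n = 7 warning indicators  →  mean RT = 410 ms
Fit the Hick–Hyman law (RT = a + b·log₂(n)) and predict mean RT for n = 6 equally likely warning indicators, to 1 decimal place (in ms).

With log₂ n on the abscissa the relation is linear; from the two conditions:
  b = (410 − 302) / (log₂ 7 − log₂ 2) = 108 / (2.8074 − 1) = 59.756 ms/bit
  a = 302 − 59.756 × 1 = 242.244 ms
Then RT(6) = 242.244 + 59.756 × log₂ 6 = 242.244 + 59.756 × 2.5850 ≈ 396.711 ms.

396.7 ms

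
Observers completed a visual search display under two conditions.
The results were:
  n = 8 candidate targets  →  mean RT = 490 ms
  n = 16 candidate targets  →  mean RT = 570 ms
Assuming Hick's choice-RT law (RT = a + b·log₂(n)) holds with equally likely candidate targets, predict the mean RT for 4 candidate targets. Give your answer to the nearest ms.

Fit slope and intercept:
  b = (570 − 490) / (log₂ 16 − log₂ 8) = 80 / (4 − 3) = 80 ms/bit
  a = 490 − 80 × 3 = 250 ms
Then RT(4) = 250 + 80 × log₂ 4 = 250 + 80 × 2 ≈ 410.000 ms.

410 ms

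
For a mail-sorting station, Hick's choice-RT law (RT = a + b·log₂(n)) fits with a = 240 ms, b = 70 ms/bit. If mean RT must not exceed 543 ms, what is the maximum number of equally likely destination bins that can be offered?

Information budget: (543 − 240)/70 = 4.3286 bits, so n ≤ 2^4.3286 = 20.092 → at most 20.

20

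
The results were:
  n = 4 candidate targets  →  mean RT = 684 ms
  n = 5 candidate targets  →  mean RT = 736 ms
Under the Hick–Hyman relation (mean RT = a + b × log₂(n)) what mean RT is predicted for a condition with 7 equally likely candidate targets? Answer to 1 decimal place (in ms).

RT is linear in log₂ n, so two points fix the line:
  b = (736 − 684) / (log₂ 5 − log₂ 4) = 52 / (2.3219 − 2) = 161.527 ms/bit
  a = 684 − 161.527 × 2 = 360.946 ms
Then RT(7) = 360.946 + 161.527 × log₂ 7 = 360.946 + 161.527 × 2.8074 ≈ 814.409 ms.

814.4 ms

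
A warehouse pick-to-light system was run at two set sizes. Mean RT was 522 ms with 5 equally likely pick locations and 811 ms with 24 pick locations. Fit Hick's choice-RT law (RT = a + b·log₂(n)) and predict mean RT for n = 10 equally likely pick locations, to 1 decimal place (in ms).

Solve the two-equation system in a and b:
  b = (811 − 522) / (log₂ 24 − log₂ 5) = 289 / (4.5850 − 2.3219) = 127.705 ms/bit
  a = 522 − 127.705 × 2.3219 = 225.479 ms
Then RT(10) = 225.479 + 127.705 × log₂ 10 = 225.479 + 127.705 × 3.3219 ≈ 649.705 ms.

649.7 ms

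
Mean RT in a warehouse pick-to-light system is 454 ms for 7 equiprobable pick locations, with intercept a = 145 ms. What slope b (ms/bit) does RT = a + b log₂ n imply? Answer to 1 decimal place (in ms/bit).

110.1 ms/bit

7 alternatives carry log₂ 7 = 2.8074 bits; the choice cost is 454 − 145 = 309 ms, so b = 309/2.8074 = 110.068 ms/bit.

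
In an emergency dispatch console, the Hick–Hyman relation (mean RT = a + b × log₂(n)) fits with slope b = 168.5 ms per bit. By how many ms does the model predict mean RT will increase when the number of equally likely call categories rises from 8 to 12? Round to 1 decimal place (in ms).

ΔRT = (a + b log₂ n₂) − (a + b log₂ n₁) = b·(log₂ n₂ − log₂ n₁).
log₂(12) − log₂(8) = 3.5850 − 3 = 0.5850.
ΔRT = 168.5 × 0.5850 = 98.566 ms.

98.6 ms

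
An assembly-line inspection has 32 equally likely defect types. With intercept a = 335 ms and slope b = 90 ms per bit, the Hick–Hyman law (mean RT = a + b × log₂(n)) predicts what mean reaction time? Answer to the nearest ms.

785 ms

log₂(32) = 5 bits, so RT = 335 + 90 × 5 ≈ 785.000 ms.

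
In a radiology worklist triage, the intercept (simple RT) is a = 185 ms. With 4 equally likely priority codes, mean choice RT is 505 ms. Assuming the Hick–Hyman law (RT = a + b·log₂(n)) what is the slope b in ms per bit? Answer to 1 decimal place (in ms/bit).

4 alternatives carry log₂ 4 = 2 bits; the choice cost is 505 − 185 = 320 ms, so b = 320/2 = 160.000 ms/bit.

160.0 ms/bit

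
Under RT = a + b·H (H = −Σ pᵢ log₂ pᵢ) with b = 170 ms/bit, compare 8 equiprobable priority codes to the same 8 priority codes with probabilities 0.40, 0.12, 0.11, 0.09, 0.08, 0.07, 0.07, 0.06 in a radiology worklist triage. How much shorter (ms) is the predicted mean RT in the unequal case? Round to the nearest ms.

63 ms

Equiprobable entropy H₀ = log₂ 8 = 3.0000 bits.
Skewed entropy H = −Σ pᵢ log₂ pᵢ = 2.6309 bits.
ΔRT = b·(H₀ − H) = 170 × 0.3691 = 62.74 ms.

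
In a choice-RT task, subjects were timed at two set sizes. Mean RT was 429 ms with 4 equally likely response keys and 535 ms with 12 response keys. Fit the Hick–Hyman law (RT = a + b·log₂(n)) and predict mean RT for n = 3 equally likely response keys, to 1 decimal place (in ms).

401.2 ms

With log₂ n on the abscissa the relation is linear; from the two conditions:
  b = (535 − 429) / (log₂ 12 − log₂ 4) = 106 / (3.5850 − 2) = 66.879 ms/bit
  a = 429 − 66.879 × 2 = 295.243 ms
Then RT(3) = 295.243 + 66.879 × log₂ 3 = 295.243 + 66.879 × 1.5850 ≈ 401.243 ms.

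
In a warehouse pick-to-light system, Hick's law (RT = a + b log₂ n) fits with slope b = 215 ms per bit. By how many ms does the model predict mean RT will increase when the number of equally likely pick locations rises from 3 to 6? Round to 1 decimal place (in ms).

ΔRT = (a + b log₂ n₂) − (a + b log₂ n₁) = b·(log₂ n₂ − log₂ n₁).
log₂(6) − log₂(3) = log₂(6/3) = log₂(2) = 1.
ΔRT = 215 × 1.0000 = 215.000 ms.

215.0 ms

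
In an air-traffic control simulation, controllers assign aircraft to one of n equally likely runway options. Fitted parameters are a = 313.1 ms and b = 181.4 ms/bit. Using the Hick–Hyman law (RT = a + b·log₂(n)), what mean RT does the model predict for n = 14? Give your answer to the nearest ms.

1004 ms

log₂(14) = 3.8074 bits, so RT = 313.1 + 181.4 × 3.8074 ≈ 1003.754 ms.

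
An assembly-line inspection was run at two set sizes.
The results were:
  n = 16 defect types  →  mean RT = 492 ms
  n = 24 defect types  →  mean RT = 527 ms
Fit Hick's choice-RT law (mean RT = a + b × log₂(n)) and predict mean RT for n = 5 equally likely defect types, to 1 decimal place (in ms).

391.6 ms

Fit slope and intercept:
  b = (527 − 492) / (log₂ 24 − log₂ 16) = 35 / (4.5850 − 4) = 59.833 ms/bit
  a = 492 − 59.833 × 4 = 252.668 ms
Then RT(5) = 252.668 + 59.833 × log₂ 5 = 252.668 + 59.833 × 2.3219 ≈ 391.596 ms.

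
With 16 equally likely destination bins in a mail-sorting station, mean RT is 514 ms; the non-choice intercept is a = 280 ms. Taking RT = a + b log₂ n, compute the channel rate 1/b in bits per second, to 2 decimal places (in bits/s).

17.09 bits/s

b = (514 − 280)/log₂ 16 = 234/4 = 58.500 ms per bit = 0.05850 s/bit; the reciprocal is 17.094 bits/s.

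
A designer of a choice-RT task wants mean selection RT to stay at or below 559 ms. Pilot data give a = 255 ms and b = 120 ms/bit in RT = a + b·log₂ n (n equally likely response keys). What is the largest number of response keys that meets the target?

120·log₂ n ≤ 559 − 255 = 304, giving log₂ n ≤ 2.5333 and n ≤ 5.789. The largest whole number is 5.

5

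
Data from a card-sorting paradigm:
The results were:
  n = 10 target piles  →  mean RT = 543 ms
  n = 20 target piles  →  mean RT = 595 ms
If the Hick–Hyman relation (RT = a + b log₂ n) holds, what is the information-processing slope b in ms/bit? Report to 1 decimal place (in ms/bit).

52.0 ms/bit

The slope on a log₂ axis is (595 − 543) / (4.3219 − 3.3219) = 52.000 ms/bit.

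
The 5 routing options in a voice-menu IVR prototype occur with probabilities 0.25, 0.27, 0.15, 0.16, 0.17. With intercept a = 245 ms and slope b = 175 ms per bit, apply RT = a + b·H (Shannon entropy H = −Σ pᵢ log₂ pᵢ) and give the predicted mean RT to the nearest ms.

644 ms

H = 0.25·log₂(1/0.25) + 0.27·log₂(1/0.27) + 0.15·log₂(1/0.15) + 0.16·log₂(1/0.16) + 0.17·log₂(1/0.17) = 2.2782 bits.
RT = 245 + 175 × 2.2782 = 643.68 ms.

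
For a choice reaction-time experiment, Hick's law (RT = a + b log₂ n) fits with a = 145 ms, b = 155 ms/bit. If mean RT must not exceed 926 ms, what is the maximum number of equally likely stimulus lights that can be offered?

Information budget: (926 − 145)/155 = 5.0387 bits, so n ≤ 2^5.0387 = 32.870 → at most 32.

32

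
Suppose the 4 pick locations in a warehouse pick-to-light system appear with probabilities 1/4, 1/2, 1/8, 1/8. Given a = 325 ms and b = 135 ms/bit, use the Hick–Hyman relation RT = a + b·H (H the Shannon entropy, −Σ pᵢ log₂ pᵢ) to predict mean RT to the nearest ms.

Each term −pᵢ log₂ pᵢ: 0.25·2 + 0.5·1 + 0.125·3 + 0.125·3; summed, H = 1.750 bits.
Mean RT = a + bH = 325 + 135·1.750 = 561.25 ms.

561 ms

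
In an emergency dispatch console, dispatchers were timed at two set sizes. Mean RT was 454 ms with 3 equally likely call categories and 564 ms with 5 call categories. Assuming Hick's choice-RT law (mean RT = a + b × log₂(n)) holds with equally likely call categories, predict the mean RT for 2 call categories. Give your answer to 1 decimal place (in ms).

366.7 ms

RT is linear in log₂ n, so two points fix the line:
  b = (564 − 454) / (log₂ 5 − log₂ 3) = 110 / (2.3219 − 1.5850) = 149.261 ms/bit
  a = 454 − 149.261 × 1.5850 = 217.427 ms
Then RT(2) = 217.427 + 149.261 × log₂ 2 = 217.427 + 149.261 × 1 ≈ 366.688 ms.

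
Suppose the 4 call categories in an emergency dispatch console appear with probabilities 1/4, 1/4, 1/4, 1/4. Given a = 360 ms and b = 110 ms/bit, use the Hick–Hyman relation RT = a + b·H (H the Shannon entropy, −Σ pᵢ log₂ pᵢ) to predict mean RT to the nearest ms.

580 ms

H = −Σ pᵢ log₂ pᵢ = 0.25·2 + 0.25·2 + 0.25·2 + 0.25·2 = 2.000 bits.
RT = 360 + 110 × 2.000 = 580.00 ms.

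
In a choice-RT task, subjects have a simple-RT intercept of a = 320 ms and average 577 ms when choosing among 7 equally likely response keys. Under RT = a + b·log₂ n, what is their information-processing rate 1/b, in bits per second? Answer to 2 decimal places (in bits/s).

b = (577 − 320)/log₂ 7 = 257/2.8074 = 91.545 ms per bit = 0.09155 s/bit; the reciprocal is 10.924 bits/s.

10.92 bits/s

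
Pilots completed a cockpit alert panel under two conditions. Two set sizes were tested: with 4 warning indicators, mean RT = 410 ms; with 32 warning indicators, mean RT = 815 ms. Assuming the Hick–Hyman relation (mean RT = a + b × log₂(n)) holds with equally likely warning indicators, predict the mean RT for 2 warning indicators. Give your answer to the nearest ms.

RT is linear in log₂ n, so two points fix the line:
  b = (815 − 410) / (log₂ 32 − log₂ 4) = 405 / (5 − 2) = 135 ms/bit
  a = 410 − 135 × 2 = 140 ms
Then RT(2) = 140 + 135 × log₂ 2 = 140 + 135 × 1 ≈ 275.000 ms.

275 ms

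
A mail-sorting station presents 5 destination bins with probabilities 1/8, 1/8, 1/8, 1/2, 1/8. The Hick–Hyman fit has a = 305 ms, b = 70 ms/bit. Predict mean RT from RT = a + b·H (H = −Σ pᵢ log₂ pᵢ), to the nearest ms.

445 ms

H = −Σ pᵢ log₂ pᵢ = 0.125·3 + 0.125·3 + 0.125·3 + 0.5·1 + 0.125·3 = 2.000 bits.
RT = 305 + 70 × 2.000 = 445.00 ms.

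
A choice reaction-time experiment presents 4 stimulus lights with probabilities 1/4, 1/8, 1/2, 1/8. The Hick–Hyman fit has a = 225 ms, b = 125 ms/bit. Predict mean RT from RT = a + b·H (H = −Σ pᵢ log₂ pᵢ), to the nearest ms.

444 ms

H = −Σ pᵢ log₂ pᵢ = 0.25·2 + 0.125·3 + 0.5·1 + 0.125·3 = 1.750 bits.
RT = 225 + 125 × 1.750 = 443.75 ms.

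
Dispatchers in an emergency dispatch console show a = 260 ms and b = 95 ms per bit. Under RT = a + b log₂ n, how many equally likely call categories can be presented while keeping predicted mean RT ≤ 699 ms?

95·log₂ n ≤ 699 − 260 = 439, giving log₂ n ≤ 4.6211 and n ≤ 24.608. The largest whole number is 24.

24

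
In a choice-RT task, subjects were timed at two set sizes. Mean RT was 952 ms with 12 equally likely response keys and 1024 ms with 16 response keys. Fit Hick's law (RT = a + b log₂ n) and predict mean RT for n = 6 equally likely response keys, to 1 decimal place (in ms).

778.5 ms

Solve the two-equation system in a and b:
  b = (1024 − 952) / (log₂ 16 − log₂ 12) = 72 / (4 − 3.5850) = 173.478 ms/bit
  a = 952 − 173.478 × 3.5850 = 330.087 ms
Then RT(6) = 330.087 + 173.478 × log₂ 6 = 330.087 + 173.478 × 2.5850 ≈ 778.522 ms.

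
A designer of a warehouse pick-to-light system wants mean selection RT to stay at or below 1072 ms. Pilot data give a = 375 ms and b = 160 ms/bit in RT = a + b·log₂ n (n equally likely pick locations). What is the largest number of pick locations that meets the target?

Set 375 + 160·log₂ n ≤ 1072 → log₂ n ≤ (1072 − 375)/160 = 4.3563.
So n ≤ 2^4.3563 = 20.482; the largest integer n is 20.

20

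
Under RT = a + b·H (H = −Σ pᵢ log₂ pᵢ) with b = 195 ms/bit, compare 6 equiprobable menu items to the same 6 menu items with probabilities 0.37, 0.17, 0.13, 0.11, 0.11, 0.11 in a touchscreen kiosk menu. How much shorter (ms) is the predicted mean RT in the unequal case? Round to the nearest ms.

The RT saving is b·ΔH. Equiprobable H₀ = log₂(6) = 2.5850 bits; with the given probabilities H = 2.3988 bits.
b·(H₀ − H) = 195 × (2.5850 − 2.3988) = 36.30 ms.

36 ms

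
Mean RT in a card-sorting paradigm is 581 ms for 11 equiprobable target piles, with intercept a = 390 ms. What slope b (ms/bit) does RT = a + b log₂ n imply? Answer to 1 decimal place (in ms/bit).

b = (581 − 390) / log₂(11) = 191 / 3.4594 = 55.211 ms/bit.

55.2 ms/bit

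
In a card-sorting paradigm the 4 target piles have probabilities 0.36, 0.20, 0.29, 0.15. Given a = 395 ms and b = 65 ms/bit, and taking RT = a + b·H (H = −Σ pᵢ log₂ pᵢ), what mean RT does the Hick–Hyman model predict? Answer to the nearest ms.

520 ms

H = 0.36·log₂(1/0.36) + 0.20·log₂(1/0.20) + 0.29·log₂(1/0.29) + 0.15·log₂(1/0.15) = 1.9234 bits.
RT = 395 + 65 × 1.9234 = 520.02 ms.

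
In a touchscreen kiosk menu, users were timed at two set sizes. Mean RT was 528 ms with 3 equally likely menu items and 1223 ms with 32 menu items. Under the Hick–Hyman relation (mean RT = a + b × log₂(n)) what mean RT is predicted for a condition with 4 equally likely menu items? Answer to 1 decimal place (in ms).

612.5 ms

Solve the two-equation system in a and b:
  b = (1223 − 528) / (log₂ 32 − log₂ 3) = 695 / (5 − 1.5850) = 203.512 ms/bit
  a = 528 − 203.512 × 1.5850 = 205.442 ms
Then RT(4) = 205.442 + 203.512 × log₂ 4 = 205.442 + 203.512 × 2 ≈ 612.465 ms.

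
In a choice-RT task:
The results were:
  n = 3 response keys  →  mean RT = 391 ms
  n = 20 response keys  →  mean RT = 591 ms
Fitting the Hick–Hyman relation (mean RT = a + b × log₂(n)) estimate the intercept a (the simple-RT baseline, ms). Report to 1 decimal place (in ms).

Slope: b = (591 − 391) / (log₂ 20 − log₂ 3) = 200/2.7370 = 73.074 ms/bit.
a = RT₁ − b·log₂ n₁ = 391 − 73.074 × 1.5850 = 275.181 ms.

275.2 ms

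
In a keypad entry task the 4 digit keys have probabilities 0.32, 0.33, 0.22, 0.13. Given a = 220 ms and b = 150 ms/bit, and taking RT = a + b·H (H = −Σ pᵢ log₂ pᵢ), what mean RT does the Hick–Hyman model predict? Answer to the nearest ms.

508 ms

Entropy contributions −pᵢ log₂ pᵢ: 0.5260, 0.5278, 0.4806, 0.3826; sum H = 1.9171 bits.
RT = a + bH = 220 + 150·1.9171 = 507.56 ms.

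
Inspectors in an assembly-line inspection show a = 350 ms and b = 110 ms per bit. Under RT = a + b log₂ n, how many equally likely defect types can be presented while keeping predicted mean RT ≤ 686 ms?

8

Information budget: (686 − 350)/110 = 3.0545 bits, so n ≤ 2^3.0545 = 8.308 → at most 8.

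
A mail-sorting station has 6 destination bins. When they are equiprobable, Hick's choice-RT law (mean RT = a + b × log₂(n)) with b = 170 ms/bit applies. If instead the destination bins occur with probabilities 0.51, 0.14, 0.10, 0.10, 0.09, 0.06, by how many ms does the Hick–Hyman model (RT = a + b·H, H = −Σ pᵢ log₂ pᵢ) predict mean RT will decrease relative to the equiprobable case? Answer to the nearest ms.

Equiprobable entropy H₀ = log₂ 6 = 2.5850 bits.
Skewed entropy H = −Σ pᵢ log₂ pᵢ = 2.1131 bits.
ΔRT = b·(H₀ − H) = 170 × 0.4718 = 80.21 ms.

80 ms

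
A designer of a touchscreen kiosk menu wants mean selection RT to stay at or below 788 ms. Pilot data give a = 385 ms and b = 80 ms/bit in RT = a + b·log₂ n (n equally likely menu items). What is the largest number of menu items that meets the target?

32

Information budget: (788 − 385)/80 = 5.0375 bits, so n ≤ 2^5.0375 = 32.843 → at most 32.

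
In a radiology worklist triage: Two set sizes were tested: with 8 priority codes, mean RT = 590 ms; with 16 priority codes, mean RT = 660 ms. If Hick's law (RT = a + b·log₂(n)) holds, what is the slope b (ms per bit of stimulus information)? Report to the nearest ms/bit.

b = (RT₂ − RT₁)/(log₂ n₂ − log₂ n₁) = (660 − 590)/(4 − 3) = 70 ms/bit.

70 ms/bit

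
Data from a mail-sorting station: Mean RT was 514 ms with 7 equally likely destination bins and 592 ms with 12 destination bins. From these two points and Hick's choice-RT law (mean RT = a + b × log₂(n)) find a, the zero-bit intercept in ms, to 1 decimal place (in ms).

232.4 ms

b = (RT₂ − RT₁)/(log₂ n₂ − log₂ n₁) = (592 − 514)/(3.5850 − 2.8074) = 100.308 ms/bit.
a = RT₁ − b·log₂ n₁ = 514 − 100.308 × 2.8074 = 232.401 ms.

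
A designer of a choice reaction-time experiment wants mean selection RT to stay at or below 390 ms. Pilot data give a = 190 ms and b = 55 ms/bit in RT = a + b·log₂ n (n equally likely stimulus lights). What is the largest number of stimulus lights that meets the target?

12

Set 190 + 55·log₂ n ≤ 390 → log₂ n ≤ (390 − 190)/55 = 3.6364.
So n ≤ 2^3.6364 = 12.435; the largest integer n is 12.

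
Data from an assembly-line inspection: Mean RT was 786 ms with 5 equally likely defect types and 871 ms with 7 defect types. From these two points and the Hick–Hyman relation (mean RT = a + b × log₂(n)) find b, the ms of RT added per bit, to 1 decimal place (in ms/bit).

175.1 ms/bit

Slope: b = (871 − 786) / (log₂ 7 − log₂ 5) = 85/0.4854 = 175.104 ms/bit.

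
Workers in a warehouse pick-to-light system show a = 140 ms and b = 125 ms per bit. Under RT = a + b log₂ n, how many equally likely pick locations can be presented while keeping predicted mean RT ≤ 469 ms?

6

Information budget: (469 − 140)/125 = 2.6320 bits, so n ≤ 2^2.6320 = 6.199 → at most 6.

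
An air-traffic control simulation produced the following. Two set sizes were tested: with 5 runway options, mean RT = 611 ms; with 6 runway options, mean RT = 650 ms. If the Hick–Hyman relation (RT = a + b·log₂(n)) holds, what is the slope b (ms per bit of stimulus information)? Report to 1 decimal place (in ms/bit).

The slope on a log₂ axis is (650 − 611) / (2.5850 − 2.3219) = 148.270 ms/bit.

148.3 ms/bit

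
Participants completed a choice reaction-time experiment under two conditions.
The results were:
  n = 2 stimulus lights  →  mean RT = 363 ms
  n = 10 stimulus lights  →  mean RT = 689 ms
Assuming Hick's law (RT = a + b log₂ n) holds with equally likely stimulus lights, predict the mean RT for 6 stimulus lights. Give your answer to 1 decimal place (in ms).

585.5 ms

Solve the two-equation system in a and b:
  b = (689 − 363) / (log₂ 10 − log₂ 2) = 326 / (3.3219 − 1) = 140.401 ms/bit
  a = 363 − 140.401 × 1 = 222.599 ms
Then RT(6) = 222.599 + 140.401 × log₂ 6 = 222.599 + 140.401 × 2.5850 ≈ 585.530 ms.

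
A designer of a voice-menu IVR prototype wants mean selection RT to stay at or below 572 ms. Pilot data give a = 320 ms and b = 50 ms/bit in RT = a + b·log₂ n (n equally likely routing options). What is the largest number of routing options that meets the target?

32

Set 320 + 50·log₂ n ≤ 572 → log₂ n ≤ (572 − 320)/50 = 5.0400.
So n ≤ 2^5.0400 = 32.900; the largest integer n is 32.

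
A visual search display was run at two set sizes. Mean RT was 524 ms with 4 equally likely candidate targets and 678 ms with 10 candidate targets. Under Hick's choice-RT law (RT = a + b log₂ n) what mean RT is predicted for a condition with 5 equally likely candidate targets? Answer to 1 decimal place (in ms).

With log₂ n on the abscissa the relation is linear; from the two conditions:
  b = (678 − 524) / (log₂ 10 − log₂ 4) = 154 / (3.3219 − 2) = 116.497 ms/bit
  a = 524 − 116.497 × 2 = 291.007 ms
Then RT(5) = 291.007 + 116.497 × log₂ 5 = 291.007 + 116.497 × 2.3219 ≈ 561.503 ms.

561.5 ms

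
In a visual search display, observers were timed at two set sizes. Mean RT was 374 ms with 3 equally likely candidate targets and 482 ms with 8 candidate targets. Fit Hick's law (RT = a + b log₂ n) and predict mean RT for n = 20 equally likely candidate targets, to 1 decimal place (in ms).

582.9 ms

Fit slope and intercept:
  b = (482 − 374) / (log₂ 8 − log₂ 3) = 108 / (3 − 1.5850) = 76.323 ms/bit
  a = 374 − 76.323 × 1.5850 = 253.031 ms
Then RT(20) = 253.031 + 76.323 × log₂ 20 = 253.031 + 76.323 × 4.3219 ≈ 582.894 ms.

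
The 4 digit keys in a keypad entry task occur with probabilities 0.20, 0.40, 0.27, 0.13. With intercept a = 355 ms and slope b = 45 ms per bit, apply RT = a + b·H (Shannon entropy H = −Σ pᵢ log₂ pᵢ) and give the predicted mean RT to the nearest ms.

H = 0.20·log₂(1/0.20) + 0.40·log₂(1/0.40) + 0.27·log₂(1/0.27) + 0.13·log₂(1/0.13) = 1.8858 bits.
RT = 355 + 45 × 1.8858 = 439.86 ms.

440 ms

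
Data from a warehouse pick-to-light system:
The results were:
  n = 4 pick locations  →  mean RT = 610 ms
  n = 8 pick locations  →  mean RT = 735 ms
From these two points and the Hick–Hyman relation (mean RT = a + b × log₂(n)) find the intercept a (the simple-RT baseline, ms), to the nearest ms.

360 ms

The slope on a log₂ axis is (735 − 610) / (3 − 2) = 125 ms/bit.
Intercept: a = 610 − 125·log₂(4) = 360.000 ms.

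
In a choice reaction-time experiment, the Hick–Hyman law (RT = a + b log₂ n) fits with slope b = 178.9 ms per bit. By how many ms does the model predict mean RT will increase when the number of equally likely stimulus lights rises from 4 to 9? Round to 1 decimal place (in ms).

209.3 ms

The intercept a cancels: ΔRT = b·(log₂ n₂ − log₂ n₁) = b·log₂(n₂/n₁).
log₂(9) − log₂(4) = 3.1699 − 2 = 1.1699.
ΔRT = 178.9 × 1.1699 = 209.300 ms.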